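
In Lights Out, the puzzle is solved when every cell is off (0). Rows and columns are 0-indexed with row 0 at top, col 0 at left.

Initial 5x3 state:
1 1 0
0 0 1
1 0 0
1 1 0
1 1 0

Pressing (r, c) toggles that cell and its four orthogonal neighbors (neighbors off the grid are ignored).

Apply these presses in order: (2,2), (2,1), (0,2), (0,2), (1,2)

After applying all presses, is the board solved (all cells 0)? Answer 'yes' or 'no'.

After press 1 at (2,2):
1 1 0
0 0 0
1 1 1
1 1 1
1 1 0

After press 2 at (2,1):
1 1 0
0 1 0
0 0 0
1 0 1
1 1 0

After press 3 at (0,2):
1 0 1
0 1 1
0 0 0
1 0 1
1 1 0

After press 4 at (0,2):
1 1 0
0 1 0
0 0 0
1 0 1
1 1 0

After press 5 at (1,2):
1 1 1
0 0 1
0 0 1
1 0 1
1 1 0

Lights still on: 9

Answer: no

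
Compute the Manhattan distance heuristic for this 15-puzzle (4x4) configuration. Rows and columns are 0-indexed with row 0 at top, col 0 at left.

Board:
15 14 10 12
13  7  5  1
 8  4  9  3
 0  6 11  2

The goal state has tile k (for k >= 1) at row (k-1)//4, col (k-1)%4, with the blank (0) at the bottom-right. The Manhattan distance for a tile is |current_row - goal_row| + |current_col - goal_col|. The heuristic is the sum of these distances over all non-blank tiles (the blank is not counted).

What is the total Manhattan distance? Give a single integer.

Tile 15: at (0,0), goal (3,2), distance |0-3|+|0-2| = 5
Tile 14: at (0,1), goal (3,1), distance |0-3|+|1-1| = 3
Tile 10: at (0,2), goal (2,1), distance |0-2|+|2-1| = 3
Tile 12: at (0,3), goal (2,3), distance |0-2|+|3-3| = 2
Tile 13: at (1,0), goal (3,0), distance |1-3|+|0-0| = 2
Tile 7: at (1,1), goal (1,2), distance |1-1|+|1-2| = 1
Tile 5: at (1,2), goal (1,0), distance |1-1|+|2-0| = 2
Tile 1: at (1,3), goal (0,0), distance |1-0|+|3-0| = 4
Tile 8: at (2,0), goal (1,3), distance |2-1|+|0-3| = 4
Tile 4: at (2,1), goal (0,3), distance |2-0|+|1-3| = 4
Tile 9: at (2,2), goal (2,0), distance |2-2|+|2-0| = 2
Tile 3: at (2,3), goal (0,2), distance |2-0|+|3-2| = 3
Tile 6: at (3,1), goal (1,1), distance |3-1|+|1-1| = 2
Tile 11: at (3,2), goal (2,2), distance |3-2|+|2-2| = 1
Tile 2: at (3,3), goal (0,1), distance |3-0|+|3-1| = 5
Sum: 5 + 3 + 3 + 2 + 2 + 1 + 2 + 4 + 4 + 4 + 2 + 3 + 2 + 1 + 5 = 43

Answer: 43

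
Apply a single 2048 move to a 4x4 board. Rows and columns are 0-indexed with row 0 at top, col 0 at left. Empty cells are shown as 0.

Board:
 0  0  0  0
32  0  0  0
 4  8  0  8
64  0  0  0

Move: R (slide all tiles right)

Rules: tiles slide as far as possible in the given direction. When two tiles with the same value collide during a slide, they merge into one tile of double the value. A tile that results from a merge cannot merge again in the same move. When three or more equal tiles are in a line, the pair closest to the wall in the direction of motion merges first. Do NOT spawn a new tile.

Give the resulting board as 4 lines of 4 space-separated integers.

Slide right:
row 0: [0, 0, 0, 0] -> [0, 0, 0, 0]
row 1: [32, 0, 0, 0] -> [0, 0, 0, 32]
row 2: [4, 8, 0, 8] -> [0, 0, 4, 16]
row 3: [64, 0, 0, 0] -> [0, 0, 0, 64]

Answer:  0  0  0  0
 0  0  0 32
 0  0  4 16
 0  0  0 64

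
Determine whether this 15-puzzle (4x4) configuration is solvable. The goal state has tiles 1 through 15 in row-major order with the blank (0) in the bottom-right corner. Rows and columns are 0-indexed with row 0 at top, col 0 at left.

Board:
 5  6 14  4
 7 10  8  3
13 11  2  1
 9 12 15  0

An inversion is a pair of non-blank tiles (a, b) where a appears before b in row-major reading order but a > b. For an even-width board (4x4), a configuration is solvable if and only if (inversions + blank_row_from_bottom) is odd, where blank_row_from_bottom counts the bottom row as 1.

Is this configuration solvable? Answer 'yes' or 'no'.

Inversions: 44
Blank is in row 3 (0-indexed from top), which is row 1 counting from the bottom (bottom = 1).
44 + 1 = 45, which is odd, so the puzzle is solvable.

Answer: yes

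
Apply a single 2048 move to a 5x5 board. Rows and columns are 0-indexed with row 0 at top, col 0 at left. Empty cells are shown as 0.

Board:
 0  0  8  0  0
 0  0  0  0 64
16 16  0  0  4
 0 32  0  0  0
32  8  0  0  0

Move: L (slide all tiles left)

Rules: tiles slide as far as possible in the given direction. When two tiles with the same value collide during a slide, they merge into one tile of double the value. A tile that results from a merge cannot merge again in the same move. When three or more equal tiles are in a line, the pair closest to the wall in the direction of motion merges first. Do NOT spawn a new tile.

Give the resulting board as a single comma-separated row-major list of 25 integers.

Slide left:
row 0: [0, 0, 8, 0, 0] -> [8, 0, 0, 0, 0]
row 1: [0, 0, 0, 0, 64] -> [64, 0, 0, 0, 0]
row 2: [16, 16, 0, 0, 4] -> [32, 4, 0, 0, 0]
row 3: [0, 32, 0, 0, 0] -> [32, 0, 0, 0, 0]
row 4: [32, 8, 0, 0, 0] -> [32, 8, 0, 0, 0]

Answer: 8, 0, 0, 0, 0, 64, 0, 0, 0, 0, 32, 4, 0, 0, 0, 32, 0, 0, 0, 0, 32, 8, 0, 0, 0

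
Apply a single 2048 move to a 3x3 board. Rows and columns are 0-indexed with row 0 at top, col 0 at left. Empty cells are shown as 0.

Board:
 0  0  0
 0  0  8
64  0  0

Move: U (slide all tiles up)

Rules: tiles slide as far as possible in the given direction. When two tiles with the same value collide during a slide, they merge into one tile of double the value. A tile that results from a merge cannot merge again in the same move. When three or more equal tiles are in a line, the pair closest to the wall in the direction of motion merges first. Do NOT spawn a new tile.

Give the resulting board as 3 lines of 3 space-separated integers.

Slide up:
col 0: [0, 0, 64] -> [64, 0, 0]
col 1: [0, 0, 0] -> [0, 0, 0]
col 2: [0, 8, 0] -> [8, 0, 0]

Answer: 64  0  8
 0  0  0
 0  0  0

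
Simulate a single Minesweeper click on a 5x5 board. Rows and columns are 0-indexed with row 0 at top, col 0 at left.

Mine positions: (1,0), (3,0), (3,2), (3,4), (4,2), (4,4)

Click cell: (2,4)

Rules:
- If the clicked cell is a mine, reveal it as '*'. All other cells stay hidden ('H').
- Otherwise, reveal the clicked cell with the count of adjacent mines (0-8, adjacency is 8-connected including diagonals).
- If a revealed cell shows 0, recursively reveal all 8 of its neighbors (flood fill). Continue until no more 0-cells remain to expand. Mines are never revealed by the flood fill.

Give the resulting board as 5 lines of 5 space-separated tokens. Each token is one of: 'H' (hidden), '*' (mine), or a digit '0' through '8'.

H H H H H
H H H H H
H H H H 1
H H H H H
H H H H H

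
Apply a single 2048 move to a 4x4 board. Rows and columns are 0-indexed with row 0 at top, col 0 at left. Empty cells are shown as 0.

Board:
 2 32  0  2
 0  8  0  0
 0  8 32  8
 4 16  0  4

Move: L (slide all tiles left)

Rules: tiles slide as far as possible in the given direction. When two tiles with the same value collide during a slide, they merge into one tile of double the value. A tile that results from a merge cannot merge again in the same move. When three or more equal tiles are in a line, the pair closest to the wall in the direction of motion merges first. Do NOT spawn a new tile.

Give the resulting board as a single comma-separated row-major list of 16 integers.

Answer: 2, 32, 2, 0, 8, 0, 0, 0, 8, 32, 8, 0, 4, 16, 4, 0

Derivation:
Slide left:
row 0: [2, 32, 0, 2] -> [2, 32, 2, 0]
row 1: [0, 8, 0, 0] -> [8, 0, 0, 0]
row 2: [0, 8, 32, 8] -> [8, 32, 8, 0]
row 3: [4, 16, 0, 4] -> [4, 16, 4, 0]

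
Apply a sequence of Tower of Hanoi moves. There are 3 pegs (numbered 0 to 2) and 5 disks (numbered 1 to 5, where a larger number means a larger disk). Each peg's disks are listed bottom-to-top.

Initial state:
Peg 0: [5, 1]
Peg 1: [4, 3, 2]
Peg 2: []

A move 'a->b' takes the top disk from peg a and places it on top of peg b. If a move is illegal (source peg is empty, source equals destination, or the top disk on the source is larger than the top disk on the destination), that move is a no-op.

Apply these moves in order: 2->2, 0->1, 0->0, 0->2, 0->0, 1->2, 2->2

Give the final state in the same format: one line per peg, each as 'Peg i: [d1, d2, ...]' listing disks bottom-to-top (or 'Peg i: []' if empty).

Answer: Peg 0: []
Peg 1: [4, 3, 2]
Peg 2: [5, 1]

Derivation:
After move 1 (2->2):
Peg 0: [5, 1]
Peg 1: [4, 3, 2]
Peg 2: []

After move 2 (0->1):
Peg 0: [5]
Peg 1: [4, 3, 2, 1]
Peg 2: []

After move 3 (0->0):
Peg 0: [5]
Peg 1: [4, 3, 2, 1]
Peg 2: []

After move 4 (0->2):
Peg 0: []
Peg 1: [4, 3, 2, 1]
Peg 2: [5]

After move 5 (0->0):
Peg 0: []
Peg 1: [4, 3, 2, 1]
Peg 2: [5]

After move 6 (1->2):
Peg 0: []
Peg 1: [4, 3, 2]
Peg 2: [5, 1]

After move 7 (2->2):
Peg 0: []
Peg 1: [4, 3, 2]
Peg 2: [5, 1]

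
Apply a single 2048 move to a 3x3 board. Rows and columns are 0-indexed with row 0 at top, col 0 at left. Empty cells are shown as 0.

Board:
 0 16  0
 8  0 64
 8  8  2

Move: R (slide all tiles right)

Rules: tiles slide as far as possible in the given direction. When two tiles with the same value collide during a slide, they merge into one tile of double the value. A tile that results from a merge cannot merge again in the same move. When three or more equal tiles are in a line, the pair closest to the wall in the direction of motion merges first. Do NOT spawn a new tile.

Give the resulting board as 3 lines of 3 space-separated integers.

Answer:  0  0 16
 0  8 64
 0 16  2

Derivation:
Slide right:
row 0: [0, 16, 0] -> [0, 0, 16]
row 1: [8, 0, 64] -> [0, 8, 64]
row 2: [8, 8, 2] -> [0, 16, 2]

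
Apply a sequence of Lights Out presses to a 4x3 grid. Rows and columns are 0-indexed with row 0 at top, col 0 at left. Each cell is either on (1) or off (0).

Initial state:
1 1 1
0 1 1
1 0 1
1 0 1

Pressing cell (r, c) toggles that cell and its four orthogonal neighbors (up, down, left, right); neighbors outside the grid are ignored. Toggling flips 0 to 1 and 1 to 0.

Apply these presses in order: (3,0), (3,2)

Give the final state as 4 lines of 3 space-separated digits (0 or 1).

Answer: 1 1 1
0 1 1
0 0 0
0 0 0

Derivation:
After press 1 at (3,0):
1 1 1
0 1 1
0 0 1
0 1 1

After press 2 at (3,2):
1 1 1
0 1 1
0 0 0
0 0 0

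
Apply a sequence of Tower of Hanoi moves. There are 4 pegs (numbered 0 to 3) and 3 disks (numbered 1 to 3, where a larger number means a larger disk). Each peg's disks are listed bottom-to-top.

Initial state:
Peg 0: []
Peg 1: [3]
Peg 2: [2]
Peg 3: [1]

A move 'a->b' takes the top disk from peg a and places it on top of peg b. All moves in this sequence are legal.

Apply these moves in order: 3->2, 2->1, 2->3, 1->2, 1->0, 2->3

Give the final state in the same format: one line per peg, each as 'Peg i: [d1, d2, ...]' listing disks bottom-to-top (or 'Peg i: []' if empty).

After move 1 (3->2):
Peg 0: []
Peg 1: [3]
Peg 2: [2, 1]
Peg 3: []

After move 2 (2->1):
Peg 0: []
Peg 1: [3, 1]
Peg 2: [2]
Peg 3: []

After move 3 (2->3):
Peg 0: []
Peg 1: [3, 1]
Peg 2: []
Peg 3: [2]

After move 4 (1->2):
Peg 0: []
Peg 1: [3]
Peg 2: [1]
Peg 3: [2]

After move 5 (1->0):
Peg 0: [3]
Peg 1: []
Peg 2: [1]
Peg 3: [2]

After move 6 (2->3):
Peg 0: [3]
Peg 1: []
Peg 2: []
Peg 3: [2, 1]

Answer: Peg 0: [3]
Peg 1: []
Peg 2: []
Peg 3: [2, 1]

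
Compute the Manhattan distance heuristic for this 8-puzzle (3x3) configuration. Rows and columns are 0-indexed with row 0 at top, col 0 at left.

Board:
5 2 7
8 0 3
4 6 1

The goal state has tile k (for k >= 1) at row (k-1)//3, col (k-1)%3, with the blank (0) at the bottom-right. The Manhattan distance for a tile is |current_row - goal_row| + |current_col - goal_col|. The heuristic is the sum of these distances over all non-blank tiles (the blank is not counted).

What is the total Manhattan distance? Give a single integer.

Tile 5: (0,0)->(1,1) = 2
Tile 2: (0,1)->(0,1) = 0
Tile 7: (0,2)->(2,0) = 4
Tile 8: (1,0)->(2,1) = 2
Tile 3: (1,2)->(0,2) = 1
Tile 4: (2,0)->(1,0) = 1
Tile 6: (2,1)->(1,2) = 2
Tile 1: (2,2)->(0,0) = 4
Sum: 2 + 0 + 4 + 2 + 1 + 1 + 2 + 4 = 16

Answer: 16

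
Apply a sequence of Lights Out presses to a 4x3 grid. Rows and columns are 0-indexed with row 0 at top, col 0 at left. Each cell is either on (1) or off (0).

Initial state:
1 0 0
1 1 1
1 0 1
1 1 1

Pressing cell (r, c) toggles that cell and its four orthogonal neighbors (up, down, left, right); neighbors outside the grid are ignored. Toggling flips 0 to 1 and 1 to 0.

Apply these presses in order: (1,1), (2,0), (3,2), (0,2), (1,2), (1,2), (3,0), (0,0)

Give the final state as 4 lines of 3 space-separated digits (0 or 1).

After press 1 at (1,1):
1 1 0
0 0 0
1 1 1
1 1 1

After press 2 at (2,0):
1 1 0
1 0 0
0 0 1
0 1 1

After press 3 at (3,2):
1 1 0
1 0 0
0 0 0
0 0 0

After press 4 at (0,2):
1 0 1
1 0 1
0 0 0
0 0 0

After press 5 at (1,2):
1 0 0
1 1 0
0 0 1
0 0 0

After press 6 at (1,2):
1 0 1
1 0 1
0 0 0
0 0 0

After press 7 at (3,0):
1 0 1
1 0 1
1 0 0
1 1 0

After press 8 at (0,0):
0 1 1
0 0 1
1 0 0
1 1 0

Answer: 0 1 1
0 0 1
1 0 0
1 1 0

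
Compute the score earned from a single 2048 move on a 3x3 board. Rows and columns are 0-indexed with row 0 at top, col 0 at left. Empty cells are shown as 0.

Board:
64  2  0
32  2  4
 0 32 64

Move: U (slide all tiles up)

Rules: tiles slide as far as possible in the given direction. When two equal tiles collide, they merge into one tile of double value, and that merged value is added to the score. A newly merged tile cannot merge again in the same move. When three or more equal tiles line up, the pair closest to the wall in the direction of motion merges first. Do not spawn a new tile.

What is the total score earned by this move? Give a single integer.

Answer: 4

Derivation:
Slide up:
col 0: [64, 32, 0] -> [64, 32, 0]  score +0 (running 0)
col 1: [2, 2, 32] -> [4, 32, 0]  score +4 (running 4)
col 2: [0, 4, 64] -> [4, 64, 0]  score +0 (running 4)
Board after move:
64  4  4
32 32 64
 0  0  0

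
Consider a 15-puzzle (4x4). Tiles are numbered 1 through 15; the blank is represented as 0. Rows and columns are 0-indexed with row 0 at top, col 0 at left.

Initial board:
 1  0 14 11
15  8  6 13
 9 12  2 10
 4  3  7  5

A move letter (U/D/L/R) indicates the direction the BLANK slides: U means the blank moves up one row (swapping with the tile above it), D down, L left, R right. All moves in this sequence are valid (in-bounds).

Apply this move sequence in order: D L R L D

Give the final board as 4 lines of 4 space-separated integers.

Answer:  1  8 14 11
 9 15  6 13
 0 12  2 10
 4  3  7  5

Derivation:
After move 1 (D):
 1  8 14 11
15  0  6 13
 9 12  2 10
 4  3  7  5

After move 2 (L):
 1  8 14 11
 0 15  6 13
 9 12  2 10
 4  3  7  5

After move 3 (R):
 1  8 14 11
15  0  6 13
 9 12  2 10
 4  3  7  5

After move 4 (L):
 1  8 14 11
 0 15  6 13
 9 12  2 10
 4  3  7  5

After move 5 (D):
 1  8 14 11
 9 15  6 13
 0 12  2 10
 4  3  7  5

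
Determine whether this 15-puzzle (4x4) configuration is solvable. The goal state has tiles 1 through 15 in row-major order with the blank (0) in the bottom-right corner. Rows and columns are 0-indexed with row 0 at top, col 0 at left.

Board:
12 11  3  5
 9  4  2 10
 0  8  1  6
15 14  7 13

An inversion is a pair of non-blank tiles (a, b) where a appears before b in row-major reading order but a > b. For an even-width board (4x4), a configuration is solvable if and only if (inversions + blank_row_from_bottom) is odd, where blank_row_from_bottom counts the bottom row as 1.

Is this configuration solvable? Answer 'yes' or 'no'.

Inversions: 47
Blank is in row 2 (0-indexed from top), which is row 2 counting from the bottom (bottom = 1).
47 + 2 = 49, which is odd, so the puzzle is solvable.

Answer: yes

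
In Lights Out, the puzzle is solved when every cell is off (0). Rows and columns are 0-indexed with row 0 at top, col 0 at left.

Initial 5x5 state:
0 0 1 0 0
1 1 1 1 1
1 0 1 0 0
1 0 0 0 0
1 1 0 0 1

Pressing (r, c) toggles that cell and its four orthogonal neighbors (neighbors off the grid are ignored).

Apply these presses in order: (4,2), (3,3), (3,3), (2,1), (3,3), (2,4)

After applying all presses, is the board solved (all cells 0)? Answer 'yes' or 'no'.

After press 1 at (4,2):
0 0 1 0 0
1 1 1 1 1
1 0 1 0 0
1 0 1 0 0
1 0 1 1 1

After press 2 at (3,3):
0 0 1 0 0
1 1 1 1 1
1 0 1 1 0
1 0 0 1 1
1 0 1 0 1

After press 3 at (3,3):
0 0 1 0 0
1 1 1 1 1
1 0 1 0 0
1 0 1 0 0
1 0 1 1 1

After press 4 at (2,1):
0 0 1 0 0
1 0 1 1 1
0 1 0 0 0
1 1 1 0 0
1 0 1 1 1

After press 5 at (3,3):
0 0 1 0 0
1 0 1 1 1
0 1 0 1 0
1 1 0 1 1
1 0 1 0 1

After press 6 at (2,4):
0 0 1 0 0
1 0 1 1 0
0 1 0 0 1
1 1 0 1 0
1 0 1 0 1

Lights still on: 12

Answer: no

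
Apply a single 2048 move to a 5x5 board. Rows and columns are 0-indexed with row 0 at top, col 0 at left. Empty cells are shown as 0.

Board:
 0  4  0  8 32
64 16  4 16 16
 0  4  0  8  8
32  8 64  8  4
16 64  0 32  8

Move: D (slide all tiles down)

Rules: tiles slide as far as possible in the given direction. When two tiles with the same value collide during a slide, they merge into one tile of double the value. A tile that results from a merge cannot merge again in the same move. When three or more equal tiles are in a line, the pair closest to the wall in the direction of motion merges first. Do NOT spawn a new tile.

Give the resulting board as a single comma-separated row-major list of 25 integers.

Answer: 0, 4, 0, 0, 32, 0, 16, 0, 8, 16, 64, 4, 0, 16, 8, 32, 8, 4, 16, 4, 16, 64, 64, 32, 8

Derivation:
Slide down:
col 0: [0, 64, 0, 32, 16] -> [0, 0, 64, 32, 16]
col 1: [4, 16, 4, 8, 64] -> [4, 16, 4, 8, 64]
col 2: [0, 4, 0, 64, 0] -> [0, 0, 0, 4, 64]
col 3: [8, 16, 8, 8, 32] -> [0, 8, 16, 16, 32]
col 4: [32, 16, 8, 4, 8] -> [32, 16, 8, 4, 8]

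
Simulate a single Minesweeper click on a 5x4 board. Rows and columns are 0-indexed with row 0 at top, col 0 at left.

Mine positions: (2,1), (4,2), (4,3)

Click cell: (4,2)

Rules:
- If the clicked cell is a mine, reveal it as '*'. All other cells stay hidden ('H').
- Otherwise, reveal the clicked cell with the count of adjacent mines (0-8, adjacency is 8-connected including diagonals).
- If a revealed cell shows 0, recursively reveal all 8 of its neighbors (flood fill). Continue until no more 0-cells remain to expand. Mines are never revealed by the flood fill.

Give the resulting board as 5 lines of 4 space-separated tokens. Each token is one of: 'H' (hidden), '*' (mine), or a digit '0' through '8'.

H H H H
H H H H
H H H H
H H H H
H H * H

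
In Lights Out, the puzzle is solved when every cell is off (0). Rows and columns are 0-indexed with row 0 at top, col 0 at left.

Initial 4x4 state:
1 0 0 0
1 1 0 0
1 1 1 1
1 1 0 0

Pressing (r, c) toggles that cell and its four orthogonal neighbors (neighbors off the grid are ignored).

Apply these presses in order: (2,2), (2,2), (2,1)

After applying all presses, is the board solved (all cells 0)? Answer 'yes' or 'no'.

Answer: no

Derivation:
After press 1 at (2,2):
1 0 0 0
1 1 1 0
1 0 0 0
1 1 1 0

After press 2 at (2,2):
1 0 0 0
1 1 0 0
1 1 1 1
1 1 0 0

After press 3 at (2,1):
1 0 0 0
1 0 0 0
0 0 0 1
1 0 0 0

Lights still on: 4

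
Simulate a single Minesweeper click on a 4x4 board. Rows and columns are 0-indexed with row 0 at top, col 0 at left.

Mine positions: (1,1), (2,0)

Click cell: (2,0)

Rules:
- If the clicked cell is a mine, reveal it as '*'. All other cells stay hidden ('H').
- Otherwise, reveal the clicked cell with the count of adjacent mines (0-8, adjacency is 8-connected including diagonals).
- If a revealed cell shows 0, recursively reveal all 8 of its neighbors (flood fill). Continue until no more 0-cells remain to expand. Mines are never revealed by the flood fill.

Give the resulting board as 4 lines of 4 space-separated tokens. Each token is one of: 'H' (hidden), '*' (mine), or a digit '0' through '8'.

H H H H
H H H H
* H H H
H H H H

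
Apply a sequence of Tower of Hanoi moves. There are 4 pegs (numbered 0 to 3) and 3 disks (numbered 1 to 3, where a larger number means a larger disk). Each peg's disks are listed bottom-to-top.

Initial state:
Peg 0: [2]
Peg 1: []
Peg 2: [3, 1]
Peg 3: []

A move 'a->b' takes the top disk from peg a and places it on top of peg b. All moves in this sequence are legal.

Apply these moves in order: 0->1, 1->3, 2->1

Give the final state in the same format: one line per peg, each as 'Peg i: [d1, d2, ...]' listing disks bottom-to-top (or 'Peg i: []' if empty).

After move 1 (0->1):
Peg 0: []
Peg 1: [2]
Peg 2: [3, 1]
Peg 3: []

After move 2 (1->3):
Peg 0: []
Peg 1: []
Peg 2: [3, 1]
Peg 3: [2]

After move 3 (2->1):
Peg 0: []
Peg 1: [1]
Peg 2: [3]
Peg 3: [2]

Answer: Peg 0: []
Peg 1: [1]
Peg 2: [3]
Peg 3: [2]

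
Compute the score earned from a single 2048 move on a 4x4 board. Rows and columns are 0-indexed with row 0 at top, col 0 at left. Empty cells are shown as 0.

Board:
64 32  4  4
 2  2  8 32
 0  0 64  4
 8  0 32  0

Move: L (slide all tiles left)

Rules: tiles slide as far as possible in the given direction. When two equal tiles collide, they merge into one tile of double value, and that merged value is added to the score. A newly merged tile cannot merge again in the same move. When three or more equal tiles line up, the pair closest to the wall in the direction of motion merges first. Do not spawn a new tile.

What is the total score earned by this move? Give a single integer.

Answer: 12

Derivation:
Slide left:
row 0: [64, 32, 4, 4] -> [64, 32, 8, 0]  score +8 (running 8)
row 1: [2, 2, 8, 32] -> [4, 8, 32, 0]  score +4 (running 12)
row 2: [0, 0, 64, 4] -> [64, 4, 0, 0]  score +0 (running 12)
row 3: [8, 0, 32, 0] -> [8, 32, 0, 0]  score +0 (running 12)
Board after move:
64 32  8  0
 4  8 32  0
64  4  0  0
 8 32  0  0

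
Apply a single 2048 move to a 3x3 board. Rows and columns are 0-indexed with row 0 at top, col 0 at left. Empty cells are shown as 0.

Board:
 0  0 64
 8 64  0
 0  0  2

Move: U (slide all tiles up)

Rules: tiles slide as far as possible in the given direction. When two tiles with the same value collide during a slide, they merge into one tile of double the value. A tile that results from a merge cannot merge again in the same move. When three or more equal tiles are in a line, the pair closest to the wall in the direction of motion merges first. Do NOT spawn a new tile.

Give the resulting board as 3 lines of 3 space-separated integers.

Answer:  8 64 64
 0  0  2
 0  0  0

Derivation:
Slide up:
col 0: [0, 8, 0] -> [8, 0, 0]
col 1: [0, 64, 0] -> [64, 0, 0]
col 2: [64, 0, 2] -> [64, 2, 0]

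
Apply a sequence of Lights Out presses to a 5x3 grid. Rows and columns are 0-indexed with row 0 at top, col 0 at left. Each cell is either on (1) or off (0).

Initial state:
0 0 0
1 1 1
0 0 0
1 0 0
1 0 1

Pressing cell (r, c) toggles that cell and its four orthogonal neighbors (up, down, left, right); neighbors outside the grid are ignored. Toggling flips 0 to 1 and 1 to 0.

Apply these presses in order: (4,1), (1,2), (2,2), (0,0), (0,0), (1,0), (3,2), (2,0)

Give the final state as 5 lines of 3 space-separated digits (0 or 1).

Answer: 1 0 1
1 1 1
0 0 1
0 0 0
0 1 1

Derivation:
After press 1 at (4,1):
0 0 0
1 1 1
0 0 0
1 1 0
0 1 0

After press 2 at (1,2):
0 0 1
1 0 0
0 0 1
1 1 0
0 1 0

After press 3 at (2,2):
0 0 1
1 0 1
0 1 0
1 1 1
0 1 0

After press 4 at (0,0):
1 1 1
0 0 1
0 1 0
1 1 1
0 1 0

After press 5 at (0,0):
0 0 1
1 0 1
0 1 0
1 1 1
0 1 0

After press 6 at (1,0):
1 0 1
0 1 1
1 1 0
1 1 1
0 1 0

After press 7 at (3,2):
1 0 1
0 1 1
1 1 1
1 0 0
0 1 1

After press 8 at (2,0):
1 0 1
1 1 1
0 0 1
0 0 0
0 1 1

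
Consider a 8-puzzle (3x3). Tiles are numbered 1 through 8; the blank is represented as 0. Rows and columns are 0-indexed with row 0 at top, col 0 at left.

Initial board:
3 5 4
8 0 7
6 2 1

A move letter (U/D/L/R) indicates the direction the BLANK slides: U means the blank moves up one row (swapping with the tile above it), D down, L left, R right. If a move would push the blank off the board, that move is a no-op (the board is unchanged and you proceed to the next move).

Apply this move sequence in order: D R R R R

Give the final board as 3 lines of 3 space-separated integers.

Answer: 3 5 4
8 2 7
6 1 0

Derivation:
After move 1 (D):
3 5 4
8 2 7
6 0 1

After move 2 (R):
3 5 4
8 2 7
6 1 0

After move 3 (R):
3 5 4
8 2 7
6 1 0

After move 4 (R):
3 5 4
8 2 7
6 1 0

After move 5 (R):
3 5 4
8 2 7
6 1 0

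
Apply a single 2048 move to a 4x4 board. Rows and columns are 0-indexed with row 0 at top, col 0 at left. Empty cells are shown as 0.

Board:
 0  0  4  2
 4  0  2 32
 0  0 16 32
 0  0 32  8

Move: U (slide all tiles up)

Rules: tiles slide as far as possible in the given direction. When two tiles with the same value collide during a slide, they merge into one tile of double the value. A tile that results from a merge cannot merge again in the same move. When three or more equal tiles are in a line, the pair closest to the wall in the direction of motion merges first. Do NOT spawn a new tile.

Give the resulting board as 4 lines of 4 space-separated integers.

Slide up:
col 0: [0, 4, 0, 0] -> [4, 0, 0, 0]
col 1: [0, 0, 0, 0] -> [0, 0, 0, 0]
col 2: [4, 2, 16, 32] -> [4, 2, 16, 32]
col 3: [2, 32, 32, 8] -> [2, 64, 8, 0]

Answer:  4  0  4  2
 0  0  2 64
 0  0 16  8
 0  0 32  0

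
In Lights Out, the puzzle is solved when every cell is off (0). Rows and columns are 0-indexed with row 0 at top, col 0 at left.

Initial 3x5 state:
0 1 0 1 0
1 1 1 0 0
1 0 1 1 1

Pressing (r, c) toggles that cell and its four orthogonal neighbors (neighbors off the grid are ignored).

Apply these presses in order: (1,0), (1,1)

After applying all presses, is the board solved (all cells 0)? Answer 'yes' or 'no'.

Answer: no

Derivation:
After press 1 at (1,0):
1 1 0 1 0
0 0 1 0 0
0 0 1 1 1

After press 2 at (1,1):
1 0 0 1 0
1 1 0 0 0
0 1 1 1 1

Lights still on: 8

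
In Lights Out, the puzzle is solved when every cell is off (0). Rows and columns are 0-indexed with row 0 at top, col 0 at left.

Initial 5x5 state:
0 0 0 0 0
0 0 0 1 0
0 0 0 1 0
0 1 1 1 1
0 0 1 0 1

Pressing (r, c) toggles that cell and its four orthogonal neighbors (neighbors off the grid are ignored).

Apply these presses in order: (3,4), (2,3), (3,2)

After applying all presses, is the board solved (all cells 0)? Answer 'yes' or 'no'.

Answer: yes

Derivation:
After press 1 at (3,4):
0 0 0 0 0
0 0 0 1 0
0 0 0 1 1
0 1 1 0 0
0 0 1 0 0

After press 2 at (2,3):
0 0 0 0 0
0 0 0 0 0
0 0 1 0 0
0 1 1 1 0
0 0 1 0 0

After press 3 at (3,2):
0 0 0 0 0
0 0 0 0 0
0 0 0 0 0
0 0 0 0 0
0 0 0 0 0

Lights still on: 0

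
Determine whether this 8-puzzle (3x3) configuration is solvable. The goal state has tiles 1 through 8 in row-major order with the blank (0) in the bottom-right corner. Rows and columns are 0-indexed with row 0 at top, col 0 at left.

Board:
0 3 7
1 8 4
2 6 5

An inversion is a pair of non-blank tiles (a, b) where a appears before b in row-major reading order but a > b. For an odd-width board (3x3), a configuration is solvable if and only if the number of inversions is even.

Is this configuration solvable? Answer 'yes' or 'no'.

Inversions (pairs i<j in row-major order where tile[i] > tile[j] > 0): 13
13 is odd, so the puzzle is not solvable.

Answer: no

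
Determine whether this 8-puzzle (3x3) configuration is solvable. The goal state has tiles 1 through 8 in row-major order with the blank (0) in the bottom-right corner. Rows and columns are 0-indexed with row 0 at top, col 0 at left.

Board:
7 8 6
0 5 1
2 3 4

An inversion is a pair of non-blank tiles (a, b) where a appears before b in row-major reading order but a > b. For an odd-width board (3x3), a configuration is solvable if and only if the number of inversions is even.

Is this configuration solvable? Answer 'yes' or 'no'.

Answer: no

Derivation:
Inversions (pairs i<j in row-major order where tile[i] > tile[j] > 0): 21
21 is odd, so the puzzle is not solvable.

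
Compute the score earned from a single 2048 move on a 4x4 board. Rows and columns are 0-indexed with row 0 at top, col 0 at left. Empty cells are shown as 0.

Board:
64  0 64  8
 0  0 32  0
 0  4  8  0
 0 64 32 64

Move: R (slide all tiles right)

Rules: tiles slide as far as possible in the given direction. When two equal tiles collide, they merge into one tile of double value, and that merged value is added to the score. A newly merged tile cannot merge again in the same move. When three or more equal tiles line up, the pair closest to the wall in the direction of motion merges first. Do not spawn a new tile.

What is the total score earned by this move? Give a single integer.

Answer: 128

Derivation:
Slide right:
row 0: [64, 0, 64, 8] -> [0, 0, 128, 8]  score +128 (running 128)
row 1: [0, 0, 32, 0] -> [0, 0, 0, 32]  score +0 (running 128)
row 2: [0, 4, 8, 0] -> [0, 0, 4, 8]  score +0 (running 128)
row 3: [0, 64, 32, 64] -> [0, 64, 32, 64]  score +0 (running 128)
Board after move:
  0   0 128   8
  0   0   0  32
  0   0   4   8
  0  64  32  64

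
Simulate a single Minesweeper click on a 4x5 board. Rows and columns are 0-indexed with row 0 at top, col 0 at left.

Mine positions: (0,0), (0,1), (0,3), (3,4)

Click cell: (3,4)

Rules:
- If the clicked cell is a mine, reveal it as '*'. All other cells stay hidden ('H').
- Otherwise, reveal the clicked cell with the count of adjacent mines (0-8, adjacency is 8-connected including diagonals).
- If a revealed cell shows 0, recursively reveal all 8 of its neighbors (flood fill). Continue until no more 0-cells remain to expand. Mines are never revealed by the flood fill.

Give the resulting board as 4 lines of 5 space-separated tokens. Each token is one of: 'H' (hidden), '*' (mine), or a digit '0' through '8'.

H H H H H
H H H H H
H H H H H
H H H H *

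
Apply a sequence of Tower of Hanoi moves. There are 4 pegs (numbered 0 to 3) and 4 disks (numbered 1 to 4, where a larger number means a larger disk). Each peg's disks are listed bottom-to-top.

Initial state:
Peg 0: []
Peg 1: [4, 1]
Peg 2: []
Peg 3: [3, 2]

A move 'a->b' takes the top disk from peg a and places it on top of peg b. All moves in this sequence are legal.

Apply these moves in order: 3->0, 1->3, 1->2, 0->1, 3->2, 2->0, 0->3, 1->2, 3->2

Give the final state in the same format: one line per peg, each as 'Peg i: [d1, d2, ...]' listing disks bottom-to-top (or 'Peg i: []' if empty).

After move 1 (3->0):
Peg 0: [2]
Peg 1: [4, 1]
Peg 2: []
Peg 3: [3]

After move 2 (1->3):
Peg 0: [2]
Peg 1: [4]
Peg 2: []
Peg 3: [3, 1]

After move 3 (1->2):
Peg 0: [2]
Peg 1: []
Peg 2: [4]
Peg 3: [3, 1]

After move 4 (0->1):
Peg 0: []
Peg 1: [2]
Peg 2: [4]
Peg 3: [3, 1]

After move 5 (3->2):
Peg 0: []
Peg 1: [2]
Peg 2: [4, 1]
Peg 3: [3]

After move 6 (2->0):
Peg 0: [1]
Peg 1: [2]
Peg 2: [4]
Peg 3: [3]

After move 7 (0->3):
Peg 0: []
Peg 1: [2]
Peg 2: [4]
Peg 3: [3, 1]

After move 8 (1->2):
Peg 0: []
Peg 1: []
Peg 2: [4, 2]
Peg 3: [3, 1]

After move 9 (3->2):
Peg 0: []
Peg 1: []
Peg 2: [4, 2, 1]
Peg 3: [3]

Answer: Peg 0: []
Peg 1: []
Peg 2: [4, 2, 1]
Peg 3: [3]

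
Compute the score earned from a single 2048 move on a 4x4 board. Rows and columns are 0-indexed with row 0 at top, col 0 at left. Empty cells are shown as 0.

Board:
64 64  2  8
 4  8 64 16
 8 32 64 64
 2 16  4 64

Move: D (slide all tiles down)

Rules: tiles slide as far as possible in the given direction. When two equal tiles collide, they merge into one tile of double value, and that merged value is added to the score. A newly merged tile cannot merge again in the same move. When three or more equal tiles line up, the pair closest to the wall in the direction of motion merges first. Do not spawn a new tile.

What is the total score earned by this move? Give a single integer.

Slide down:
col 0: [64, 4, 8, 2] -> [64, 4, 8, 2]  score +0 (running 0)
col 1: [64, 8, 32, 16] -> [64, 8, 32, 16]  score +0 (running 0)
col 2: [2, 64, 64, 4] -> [0, 2, 128, 4]  score +128 (running 128)
col 3: [8, 16, 64, 64] -> [0, 8, 16, 128]  score +128 (running 256)
Board after move:
 64  64   0   0
  4   8   2   8
  8  32 128  16
  2  16   4 128

Answer: 256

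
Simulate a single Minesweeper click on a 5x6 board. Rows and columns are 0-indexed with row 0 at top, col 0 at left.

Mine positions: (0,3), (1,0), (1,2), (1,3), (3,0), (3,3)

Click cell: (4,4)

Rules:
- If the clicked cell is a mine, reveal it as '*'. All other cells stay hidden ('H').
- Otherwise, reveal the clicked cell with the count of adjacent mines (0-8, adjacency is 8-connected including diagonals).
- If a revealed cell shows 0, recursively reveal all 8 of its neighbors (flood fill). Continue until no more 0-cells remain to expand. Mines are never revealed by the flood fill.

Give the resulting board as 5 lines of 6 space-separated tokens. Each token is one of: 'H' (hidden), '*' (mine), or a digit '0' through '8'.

H H H H H H
H H H H H H
H H H H H H
H H H H H H
H H H H 1 H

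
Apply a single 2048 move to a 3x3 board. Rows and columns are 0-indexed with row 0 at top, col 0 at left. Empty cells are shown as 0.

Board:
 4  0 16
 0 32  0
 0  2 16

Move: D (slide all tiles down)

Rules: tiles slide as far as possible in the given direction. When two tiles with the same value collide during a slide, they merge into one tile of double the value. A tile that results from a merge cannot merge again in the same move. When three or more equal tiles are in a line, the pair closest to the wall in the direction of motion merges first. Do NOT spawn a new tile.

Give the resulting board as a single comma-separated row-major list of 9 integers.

Slide down:
col 0: [4, 0, 0] -> [0, 0, 4]
col 1: [0, 32, 2] -> [0, 32, 2]
col 2: [16, 0, 16] -> [0, 0, 32]

Answer: 0, 0, 0, 0, 32, 0, 4, 2, 32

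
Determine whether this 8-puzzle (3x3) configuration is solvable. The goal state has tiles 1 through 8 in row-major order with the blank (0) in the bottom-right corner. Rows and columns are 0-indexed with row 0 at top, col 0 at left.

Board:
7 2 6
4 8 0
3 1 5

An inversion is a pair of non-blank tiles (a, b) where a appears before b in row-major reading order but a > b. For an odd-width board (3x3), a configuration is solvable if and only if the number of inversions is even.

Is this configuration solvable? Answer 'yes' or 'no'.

Answer: no

Derivation:
Inversions (pairs i<j in row-major order where tile[i] > tile[j] > 0): 17
17 is odd, so the puzzle is not solvable.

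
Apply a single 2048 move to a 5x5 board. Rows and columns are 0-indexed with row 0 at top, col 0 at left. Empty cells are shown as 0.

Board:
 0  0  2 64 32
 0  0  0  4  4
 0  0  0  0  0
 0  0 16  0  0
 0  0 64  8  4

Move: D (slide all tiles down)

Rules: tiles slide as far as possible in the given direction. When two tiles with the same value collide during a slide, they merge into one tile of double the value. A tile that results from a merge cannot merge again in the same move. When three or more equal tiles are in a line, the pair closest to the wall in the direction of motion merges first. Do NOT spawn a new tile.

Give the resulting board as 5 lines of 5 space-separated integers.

Answer:  0  0  0  0  0
 0  0  0  0  0
 0  0  2 64  0
 0  0 16  4 32
 0  0 64  8  8

Derivation:
Slide down:
col 0: [0, 0, 0, 0, 0] -> [0, 0, 0, 0, 0]
col 1: [0, 0, 0, 0, 0] -> [0, 0, 0, 0, 0]
col 2: [2, 0, 0, 16, 64] -> [0, 0, 2, 16, 64]
col 3: [64, 4, 0, 0, 8] -> [0, 0, 64, 4, 8]
col 4: [32, 4, 0, 0, 4] -> [0, 0, 0, 32, 8]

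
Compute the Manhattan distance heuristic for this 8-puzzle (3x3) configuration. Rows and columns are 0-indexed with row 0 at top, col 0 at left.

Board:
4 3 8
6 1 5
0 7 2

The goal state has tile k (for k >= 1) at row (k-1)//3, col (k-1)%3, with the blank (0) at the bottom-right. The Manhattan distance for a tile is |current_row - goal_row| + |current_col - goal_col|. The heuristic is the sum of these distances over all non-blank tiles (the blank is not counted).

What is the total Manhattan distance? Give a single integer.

Tile 4: at (0,0), goal (1,0), distance |0-1|+|0-0| = 1
Tile 3: at (0,1), goal (0,2), distance |0-0|+|1-2| = 1
Tile 8: at (0,2), goal (2,1), distance |0-2|+|2-1| = 3
Tile 6: at (1,0), goal (1,2), distance |1-1|+|0-2| = 2
Tile 1: at (1,1), goal (0,0), distance |1-0|+|1-0| = 2
Tile 5: at (1,2), goal (1,1), distance |1-1|+|2-1| = 1
Tile 7: at (2,1), goal (2,0), distance |2-2|+|1-0| = 1
Tile 2: at (2,2), goal (0,1), distance |2-0|+|2-1| = 3
Sum: 1 + 1 + 3 + 2 + 2 + 1 + 1 + 3 = 14

Answer: 14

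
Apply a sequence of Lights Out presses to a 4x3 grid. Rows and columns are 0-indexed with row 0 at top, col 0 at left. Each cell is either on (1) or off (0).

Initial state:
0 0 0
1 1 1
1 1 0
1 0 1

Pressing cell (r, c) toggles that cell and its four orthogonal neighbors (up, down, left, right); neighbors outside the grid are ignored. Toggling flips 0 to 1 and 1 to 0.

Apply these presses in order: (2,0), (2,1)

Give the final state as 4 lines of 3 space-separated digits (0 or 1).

Answer: 0 0 0
0 0 1
1 1 1
0 1 1

Derivation:
After press 1 at (2,0):
0 0 0
0 1 1
0 0 0
0 0 1

After press 2 at (2,1):
0 0 0
0 0 1
1 1 1
0 1 1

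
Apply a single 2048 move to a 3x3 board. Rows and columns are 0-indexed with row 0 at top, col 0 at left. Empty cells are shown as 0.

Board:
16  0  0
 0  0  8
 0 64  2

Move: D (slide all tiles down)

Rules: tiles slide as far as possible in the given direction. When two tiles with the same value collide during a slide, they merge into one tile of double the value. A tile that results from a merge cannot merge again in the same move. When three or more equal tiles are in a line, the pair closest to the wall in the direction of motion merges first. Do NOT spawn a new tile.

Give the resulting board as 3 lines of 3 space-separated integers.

Slide down:
col 0: [16, 0, 0] -> [0, 0, 16]
col 1: [0, 0, 64] -> [0, 0, 64]
col 2: [0, 8, 2] -> [0, 8, 2]

Answer:  0  0  0
 0  0  8
16 64  2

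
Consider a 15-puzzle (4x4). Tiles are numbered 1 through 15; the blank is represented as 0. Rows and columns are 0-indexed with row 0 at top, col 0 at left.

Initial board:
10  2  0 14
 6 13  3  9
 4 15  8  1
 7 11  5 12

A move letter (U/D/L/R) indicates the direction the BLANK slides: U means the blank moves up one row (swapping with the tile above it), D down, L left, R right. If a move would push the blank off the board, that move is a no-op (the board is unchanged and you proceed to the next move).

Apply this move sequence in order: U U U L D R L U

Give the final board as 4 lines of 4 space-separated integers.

Answer: 10  0  2 14
 6 13  3  9
 4 15  8  1
 7 11  5 12

Derivation:
After move 1 (U):
10  2  0 14
 6 13  3  9
 4 15  8  1
 7 11  5 12

After move 2 (U):
10  2  0 14
 6 13  3  9
 4 15  8  1
 7 11  5 12

After move 3 (U):
10  2  0 14
 6 13  3  9
 4 15  8  1
 7 11  5 12

After move 4 (L):
10  0  2 14
 6 13  3  9
 4 15  8  1
 7 11  5 12

After move 5 (D):
10 13  2 14
 6  0  3  9
 4 15  8  1
 7 11  5 12

After move 6 (R):
10 13  2 14
 6  3  0  9
 4 15  8  1
 7 11  5 12

After move 7 (L):
10 13  2 14
 6  0  3  9
 4 15  8  1
 7 11  5 12

After move 8 (U):
10  0  2 14
 6 13  3  9
 4 15  8  1
 7 11  5 12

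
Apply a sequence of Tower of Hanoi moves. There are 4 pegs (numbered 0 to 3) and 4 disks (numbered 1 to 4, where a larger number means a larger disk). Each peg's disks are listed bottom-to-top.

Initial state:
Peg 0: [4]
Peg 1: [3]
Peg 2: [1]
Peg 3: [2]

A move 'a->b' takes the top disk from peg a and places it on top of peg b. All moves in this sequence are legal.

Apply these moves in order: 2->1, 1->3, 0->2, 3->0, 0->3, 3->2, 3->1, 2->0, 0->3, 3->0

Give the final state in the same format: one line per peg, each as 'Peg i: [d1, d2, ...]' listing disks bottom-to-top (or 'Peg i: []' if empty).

After move 1 (2->1):
Peg 0: [4]
Peg 1: [3, 1]
Peg 2: []
Peg 3: [2]

After move 2 (1->3):
Peg 0: [4]
Peg 1: [3]
Peg 2: []
Peg 3: [2, 1]

After move 3 (0->2):
Peg 0: []
Peg 1: [3]
Peg 2: [4]
Peg 3: [2, 1]

After move 4 (3->0):
Peg 0: [1]
Peg 1: [3]
Peg 2: [4]
Peg 3: [2]

After move 5 (0->3):
Peg 0: []
Peg 1: [3]
Peg 2: [4]
Peg 3: [2, 1]

After move 6 (3->2):
Peg 0: []
Peg 1: [3]
Peg 2: [4, 1]
Peg 3: [2]

After move 7 (3->1):
Peg 0: []
Peg 1: [3, 2]
Peg 2: [4, 1]
Peg 3: []

After move 8 (2->0):
Peg 0: [1]
Peg 1: [3, 2]
Peg 2: [4]
Peg 3: []

After move 9 (0->3):
Peg 0: []
Peg 1: [3, 2]
Peg 2: [4]
Peg 3: [1]

After move 10 (3->0):
Peg 0: [1]
Peg 1: [3, 2]
Peg 2: [4]
Peg 3: []

Answer: Peg 0: [1]
Peg 1: [3, 2]
Peg 2: [4]
Peg 3: []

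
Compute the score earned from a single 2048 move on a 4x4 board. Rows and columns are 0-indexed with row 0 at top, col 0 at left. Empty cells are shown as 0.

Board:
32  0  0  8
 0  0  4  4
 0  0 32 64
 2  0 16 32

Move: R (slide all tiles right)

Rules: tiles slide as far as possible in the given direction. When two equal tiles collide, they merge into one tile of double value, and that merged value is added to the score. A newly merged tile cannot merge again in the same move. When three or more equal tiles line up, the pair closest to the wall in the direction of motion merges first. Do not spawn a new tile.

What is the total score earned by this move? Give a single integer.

Answer: 8

Derivation:
Slide right:
row 0: [32, 0, 0, 8] -> [0, 0, 32, 8]  score +0 (running 0)
row 1: [0, 0, 4, 4] -> [0, 0, 0, 8]  score +8 (running 8)
row 2: [0, 0, 32, 64] -> [0, 0, 32, 64]  score +0 (running 8)
row 3: [2, 0, 16, 32] -> [0, 2, 16, 32]  score +0 (running 8)
Board after move:
 0  0 32  8
 0  0  0  8
 0  0 32 64
 0  2 16 32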